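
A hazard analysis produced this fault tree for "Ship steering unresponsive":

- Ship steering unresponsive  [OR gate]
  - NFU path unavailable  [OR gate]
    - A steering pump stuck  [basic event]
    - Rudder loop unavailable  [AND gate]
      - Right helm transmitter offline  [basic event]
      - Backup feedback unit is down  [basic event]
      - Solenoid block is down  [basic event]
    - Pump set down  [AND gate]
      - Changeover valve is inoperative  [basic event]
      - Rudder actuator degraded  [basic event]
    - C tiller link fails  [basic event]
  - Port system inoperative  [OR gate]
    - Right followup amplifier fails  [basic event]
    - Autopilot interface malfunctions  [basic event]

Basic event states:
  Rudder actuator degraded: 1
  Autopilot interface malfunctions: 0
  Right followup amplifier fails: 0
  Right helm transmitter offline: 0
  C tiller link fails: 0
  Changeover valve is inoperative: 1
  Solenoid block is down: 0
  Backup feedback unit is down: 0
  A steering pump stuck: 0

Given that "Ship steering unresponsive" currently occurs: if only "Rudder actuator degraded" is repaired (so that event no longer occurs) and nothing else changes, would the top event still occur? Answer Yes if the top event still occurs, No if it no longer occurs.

No

Counterfactual: set "Rudder actuator degraded" to not occurred.
Rudder loop unavailable [AND]: Right helm transmitter offline=not, Backup feedback unit is down=not, Solenoid block is down=not → not all inputs occur → does not occur.
Pump set down [AND]: Changeover valve is inoperative=occurs, Rudder actuator degraded=not → not all inputs occur → does not occur.
NFU path unavailable [OR]: A steering pump stuck=not, Rudder loop unavailable=not, Pump set down=not, C tiller link fails=not → no input occurs → does not occur.
Port system inoperative [OR]: Right followup amplifier fails=not, Autopilot interface malfunctions=not → no input occurs → does not occur.
Ship steering unresponsive [OR]: NFU path unavailable=not, Port system inoperative=not → no input occurs → does not occur.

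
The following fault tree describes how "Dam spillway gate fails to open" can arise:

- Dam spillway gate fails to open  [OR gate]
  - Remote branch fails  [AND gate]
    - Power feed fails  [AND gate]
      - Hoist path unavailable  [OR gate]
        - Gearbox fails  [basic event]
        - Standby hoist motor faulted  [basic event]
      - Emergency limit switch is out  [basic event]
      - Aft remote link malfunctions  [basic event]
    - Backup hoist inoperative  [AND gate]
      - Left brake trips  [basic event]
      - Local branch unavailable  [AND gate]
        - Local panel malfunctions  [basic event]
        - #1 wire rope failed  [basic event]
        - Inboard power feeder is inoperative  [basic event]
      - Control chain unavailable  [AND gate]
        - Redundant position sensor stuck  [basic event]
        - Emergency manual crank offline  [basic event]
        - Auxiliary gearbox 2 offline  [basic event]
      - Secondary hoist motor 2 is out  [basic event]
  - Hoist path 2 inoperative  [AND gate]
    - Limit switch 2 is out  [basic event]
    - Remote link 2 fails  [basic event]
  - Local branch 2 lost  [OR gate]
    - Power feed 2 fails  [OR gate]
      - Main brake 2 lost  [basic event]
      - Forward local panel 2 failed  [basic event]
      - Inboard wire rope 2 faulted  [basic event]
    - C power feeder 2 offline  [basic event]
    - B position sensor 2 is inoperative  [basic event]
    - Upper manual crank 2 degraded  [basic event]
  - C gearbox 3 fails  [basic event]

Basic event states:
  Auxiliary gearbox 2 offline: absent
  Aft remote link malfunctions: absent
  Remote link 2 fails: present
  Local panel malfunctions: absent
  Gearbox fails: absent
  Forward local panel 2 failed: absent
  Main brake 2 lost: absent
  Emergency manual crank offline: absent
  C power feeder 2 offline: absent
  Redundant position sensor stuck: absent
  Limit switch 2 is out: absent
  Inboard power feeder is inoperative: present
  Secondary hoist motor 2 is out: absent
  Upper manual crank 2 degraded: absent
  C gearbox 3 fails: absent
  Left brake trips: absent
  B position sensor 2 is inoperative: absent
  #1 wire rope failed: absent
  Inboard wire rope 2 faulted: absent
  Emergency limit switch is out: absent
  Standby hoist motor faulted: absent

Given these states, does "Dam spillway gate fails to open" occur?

No

Hoist path unavailable [OR]: Gearbox fails=not, Standby hoist motor faulted=not → no input occurs → does not occur.
Power feed fails [AND]: Hoist path unavailable=not, Emergency limit switch is out=not, Aft remote link malfunctions=not → not all inputs occur → does not occur.
Local branch unavailable [AND]: Local panel malfunctions=not, #1 wire rope failed=not, Inboard power feeder is inoperative=occurs → not all inputs occur → does not occur.
Control chain unavailable [AND]: Redundant position sensor stuck=not, Emergency manual crank offline=not, Auxiliary gearbox 2 offline=not → not all inputs occur → does not occur.
Backup hoist inoperative [AND]: Left brake trips=not, Local branch unavailable=not, Control chain unavailable=not, Secondary hoist motor 2 is out=not → not all inputs occur → does not occur.
Remote branch fails [AND]: Power feed fails=not, Backup hoist inoperative=not → not all inputs occur → does not occur.
Hoist path 2 inoperative [AND]: Limit switch 2 is out=not, Remote link 2 fails=occurs → not all inputs occur → does not occur.
Power feed 2 fails [OR]: Main brake 2 lost=not, Forward local panel 2 failed=not, Inboard wire rope 2 faulted=not → no input occurs → does not occur.
Local branch 2 lost [OR]: Power feed 2 fails=not, C power feeder 2 offline=not, B position sensor 2 is inoperative=not, Upper manual crank 2 degraded=not → no input occurs → does not occur.
Dam spillway gate fails to open [OR]: Remote branch fails=not, Hoist path 2 inoperative=not, Local branch 2 lost=not, C gearbox 3 fails=not → no input occurs → does not occur.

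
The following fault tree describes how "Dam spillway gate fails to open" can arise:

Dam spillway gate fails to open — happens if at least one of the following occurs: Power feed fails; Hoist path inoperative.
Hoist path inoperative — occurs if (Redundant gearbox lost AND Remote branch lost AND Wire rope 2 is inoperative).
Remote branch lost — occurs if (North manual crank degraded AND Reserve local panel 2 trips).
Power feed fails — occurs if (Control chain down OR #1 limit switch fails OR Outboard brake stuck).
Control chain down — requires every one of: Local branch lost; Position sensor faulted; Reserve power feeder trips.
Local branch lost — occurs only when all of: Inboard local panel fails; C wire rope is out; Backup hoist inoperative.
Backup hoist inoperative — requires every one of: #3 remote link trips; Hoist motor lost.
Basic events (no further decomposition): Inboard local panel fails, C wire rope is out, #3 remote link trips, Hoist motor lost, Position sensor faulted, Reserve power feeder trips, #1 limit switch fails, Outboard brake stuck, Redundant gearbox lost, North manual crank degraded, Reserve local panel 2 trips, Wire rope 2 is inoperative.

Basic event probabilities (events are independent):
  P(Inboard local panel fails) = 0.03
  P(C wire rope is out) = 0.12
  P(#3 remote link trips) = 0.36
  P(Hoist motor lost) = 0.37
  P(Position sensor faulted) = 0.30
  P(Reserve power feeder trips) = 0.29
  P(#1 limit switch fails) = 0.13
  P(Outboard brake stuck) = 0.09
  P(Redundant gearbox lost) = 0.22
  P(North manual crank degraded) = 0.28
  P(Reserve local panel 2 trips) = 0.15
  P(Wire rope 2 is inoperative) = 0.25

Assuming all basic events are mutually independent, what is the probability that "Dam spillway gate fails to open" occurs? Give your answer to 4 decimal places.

0.2102

P(Backup hoist inoperative) [AND] = 0.36 × 0.37 = 0.133200
P(Local branch lost) [AND] = 0.03 × 0.12 × 0.133200 = 0.000480
P(Control chain down) [AND] = 0.000480 × 0.30 × 0.29 = 0.000042
P(Power feed fails) [OR] = 1 − (1−0.000042) × (1−0.13) × (1−0.09) = 0.208333
P(Remote branch lost) [AND] = 0.28 × 0.15 = 0.042000
P(Hoist path inoperative) [AND] = 0.22 × 0.042000 × 0.25 = 0.002310
P(Dam spillway gate fails to open) [OR] = 1 − (1−0.208333) × (1−0.002310) = 0.210162
Rounded to 4 decimal places: P(Dam spillway gate fails to open) ≈ 0.2102.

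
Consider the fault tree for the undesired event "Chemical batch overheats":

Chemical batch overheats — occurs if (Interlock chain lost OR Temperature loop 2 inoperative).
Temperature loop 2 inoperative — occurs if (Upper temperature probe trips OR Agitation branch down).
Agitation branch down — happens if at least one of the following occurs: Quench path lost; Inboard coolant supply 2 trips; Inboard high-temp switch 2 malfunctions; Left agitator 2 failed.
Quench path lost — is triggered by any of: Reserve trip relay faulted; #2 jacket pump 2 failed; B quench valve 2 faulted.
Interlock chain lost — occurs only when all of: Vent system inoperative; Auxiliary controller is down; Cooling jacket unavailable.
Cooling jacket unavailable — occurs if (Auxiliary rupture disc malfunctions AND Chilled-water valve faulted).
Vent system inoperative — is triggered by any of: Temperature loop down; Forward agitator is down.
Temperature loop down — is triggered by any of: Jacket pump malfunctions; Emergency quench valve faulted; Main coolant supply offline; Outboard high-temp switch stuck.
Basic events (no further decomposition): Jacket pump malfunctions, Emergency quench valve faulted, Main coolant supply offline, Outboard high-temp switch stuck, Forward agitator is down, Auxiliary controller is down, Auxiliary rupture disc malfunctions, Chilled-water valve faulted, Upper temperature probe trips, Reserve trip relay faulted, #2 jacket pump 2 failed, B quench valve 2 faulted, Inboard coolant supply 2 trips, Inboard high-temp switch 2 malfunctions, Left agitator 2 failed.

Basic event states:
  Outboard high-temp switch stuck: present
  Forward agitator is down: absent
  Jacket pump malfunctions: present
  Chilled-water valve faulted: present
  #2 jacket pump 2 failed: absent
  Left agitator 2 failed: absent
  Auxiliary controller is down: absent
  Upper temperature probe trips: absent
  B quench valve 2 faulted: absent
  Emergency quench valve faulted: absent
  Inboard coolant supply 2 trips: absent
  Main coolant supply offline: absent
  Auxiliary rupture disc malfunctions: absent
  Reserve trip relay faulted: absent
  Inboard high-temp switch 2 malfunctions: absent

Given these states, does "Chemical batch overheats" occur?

Temperature loop down [OR]: Jacket pump malfunctions=occurs, Emergency quench valve faulted=not, Main coolant supply offline=not, Outboard high-temp switch stuck=occurs → at least one input occurs → occurs.
Vent system inoperative [OR]: Temperature loop down=occurs, Forward agitator is down=not → at least one input occurs → occurs.
Cooling jacket unavailable [AND]: Auxiliary rupture disc malfunctions=not, Chilled-water valve faulted=occurs → not all inputs occur → does not occur.
Interlock chain lost [AND]: Vent system inoperative=occurs, Auxiliary controller is down=not, Cooling jacket unavailable=not → not all inputs occur → does not occur.
Quench path lost [OR]: Reserve trip relay faulted=not, #2 jacket pump 2 failed=not, B quench valve 2 faulted=not → no input occurs → does not occur.
Agitation branch down [OR]: Quench path lost=not, Inboard coolant supply 2 trips=not, Inboard high-temp switch 2 malfunctions=not, Left agitator 2 failed=not → no input occurs → does not occur.
Temperature loop 2 inoperative [OR]: Upper temperature probe trips=not, Agitation branch down=not → no input occurs → does not occur.
Chemical batch overheats [OR]: Interlock chain lost=not, Temperature loop 2 inoperative=not → no input occurs → does not occur.

No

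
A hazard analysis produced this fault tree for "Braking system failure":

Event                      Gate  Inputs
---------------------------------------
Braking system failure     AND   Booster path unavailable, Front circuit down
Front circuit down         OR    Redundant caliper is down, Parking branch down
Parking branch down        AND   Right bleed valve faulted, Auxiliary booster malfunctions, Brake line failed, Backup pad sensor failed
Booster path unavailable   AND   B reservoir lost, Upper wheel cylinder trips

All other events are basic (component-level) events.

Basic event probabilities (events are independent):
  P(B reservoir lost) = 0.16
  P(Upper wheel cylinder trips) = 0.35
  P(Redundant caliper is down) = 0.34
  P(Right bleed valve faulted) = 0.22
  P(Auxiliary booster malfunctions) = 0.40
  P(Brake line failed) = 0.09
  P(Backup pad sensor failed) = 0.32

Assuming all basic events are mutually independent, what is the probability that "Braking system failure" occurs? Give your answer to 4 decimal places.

P(Booster path unavailable) [AND] = 0.16 × 0.35 = 0.056000
P(Parking branch down) [AND] = 0.22 × 0.40 × 0.09 × 0.32 = 0.002534
P(Front circuit down) [OR] = 1 − (1−0.34) × (1−0.002534) = 0.341672
P(Braking system failure) [AND] = 0.056000 × 0.341672 = 0.019134
Rounded to 4 decimal places: P(Braking system failure) ≈ 0.0191.

0.0191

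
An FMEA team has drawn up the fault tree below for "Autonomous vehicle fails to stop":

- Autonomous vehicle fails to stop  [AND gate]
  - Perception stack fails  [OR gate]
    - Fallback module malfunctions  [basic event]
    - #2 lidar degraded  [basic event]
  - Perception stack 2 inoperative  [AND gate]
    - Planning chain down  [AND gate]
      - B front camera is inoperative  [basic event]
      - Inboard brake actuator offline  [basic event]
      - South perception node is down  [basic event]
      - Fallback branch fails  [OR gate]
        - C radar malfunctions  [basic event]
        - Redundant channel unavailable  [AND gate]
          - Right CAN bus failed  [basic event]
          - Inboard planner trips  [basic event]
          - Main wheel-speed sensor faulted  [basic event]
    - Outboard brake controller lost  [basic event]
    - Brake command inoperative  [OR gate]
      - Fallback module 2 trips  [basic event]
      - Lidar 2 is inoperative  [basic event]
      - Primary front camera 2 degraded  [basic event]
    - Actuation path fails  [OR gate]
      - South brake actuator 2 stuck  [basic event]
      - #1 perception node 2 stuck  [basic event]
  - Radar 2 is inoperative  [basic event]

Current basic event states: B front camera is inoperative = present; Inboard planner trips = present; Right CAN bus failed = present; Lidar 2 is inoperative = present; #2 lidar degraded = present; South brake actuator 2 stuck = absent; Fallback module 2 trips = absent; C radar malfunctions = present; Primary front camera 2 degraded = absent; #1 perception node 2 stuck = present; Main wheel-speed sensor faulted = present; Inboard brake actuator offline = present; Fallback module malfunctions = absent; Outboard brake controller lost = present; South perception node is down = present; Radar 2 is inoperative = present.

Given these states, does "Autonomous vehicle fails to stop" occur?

Yes

Perception stack fails [OR]: Fallback module malfunctions=not, #2 lidar degraded=occurs → at least one input occurs → occurs.
Redundant channel unavailable [AND]: Right CAN bus failed=occurs, Inboard planner trips=occurs, Main wheel-speed sensor faulted=occurs → all inputs occur → occurs.
Fallback branch fails [OR]: C radar malfunctions=occurs, Redundant channel unavailable=occurs → at least one input occurs → occurs.
Planning chain down [AND]: B front camera is inoperative=occurs, Inboard brake actuator offline=occurs, South perception node is down=occurs, Fallback branch fails=occurs → all inputs occur → occurs.
Brake command inoperative [OR]: Fallback module 2 trips=not, Lidar 2 is inoperative=occurs, Primary front camera 2 degraded=not → at least one input occurs → occurs.
Actuation path fails [OR]: South brake actuator 2 stuck=not, #1 perception node 2 stuck=occurs → at least one input occurs → occurs.
Perception stack 2 inoperative [AND]: Planning chain down=occurs, Outboard brake controller lost=occurs, Brake command inoperative=occurs, Actuation path fails=occurs → all inputs occur → occurs.
Autonomous vehicle fails to stop [AND]: Perception stack fails=occurs, Perception stack 2 inoperative=occurs, Radar 2 is inoperative=occurs → all inputs occur → occurs.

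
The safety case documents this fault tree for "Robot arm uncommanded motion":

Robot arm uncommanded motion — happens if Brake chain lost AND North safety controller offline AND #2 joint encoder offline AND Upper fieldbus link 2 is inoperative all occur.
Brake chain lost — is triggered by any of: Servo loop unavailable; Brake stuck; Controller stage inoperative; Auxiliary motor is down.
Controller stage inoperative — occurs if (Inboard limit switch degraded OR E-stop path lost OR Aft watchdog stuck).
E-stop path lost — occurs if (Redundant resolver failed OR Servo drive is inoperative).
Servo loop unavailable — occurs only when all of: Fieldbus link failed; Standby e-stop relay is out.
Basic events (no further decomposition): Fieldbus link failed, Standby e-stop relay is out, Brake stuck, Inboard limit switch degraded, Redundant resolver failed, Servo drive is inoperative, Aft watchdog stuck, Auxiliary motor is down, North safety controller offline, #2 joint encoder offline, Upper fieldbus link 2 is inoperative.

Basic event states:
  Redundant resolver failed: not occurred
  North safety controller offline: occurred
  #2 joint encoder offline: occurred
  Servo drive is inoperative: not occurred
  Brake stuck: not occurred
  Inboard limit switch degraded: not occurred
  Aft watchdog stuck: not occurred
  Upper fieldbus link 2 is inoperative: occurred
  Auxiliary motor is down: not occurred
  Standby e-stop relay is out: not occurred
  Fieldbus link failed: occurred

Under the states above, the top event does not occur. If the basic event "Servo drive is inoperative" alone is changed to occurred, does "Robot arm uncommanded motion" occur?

Counterfactual: set "Servo drive is inoperative" to occurred.
Servo loop unavailable [AND]: Fieldbus link failed=occurs, Standby e-stop relay is out=not → not all inputs occur → does not occur.
E-stop path lost [OR]: Redundant resolver failed=not, Servo drive is inoperative=occurs → at least one input occurs → occurs.
Controller stage inoperative [OR]: Inboard limit switch degraded=not, E-stop path lost=occurs, Aft watchdog stuck=not → at least one input occurs → occurs.
Brake chain lost [OR]: Servo loop unavailable=not, Brake stuck=not, Controller stage inoperative=occurs, Auxiliary motor is down=not → at least one input occurs → occurs.
Robot arm uncommanded motion [AND]: Brake chain lost=occurs, North safety controller offline=occurs, #2 joint encoder offline=occurs, Upper fieldbus link 2 is inoperative=occurs → all inputs occur → occurs.

Yes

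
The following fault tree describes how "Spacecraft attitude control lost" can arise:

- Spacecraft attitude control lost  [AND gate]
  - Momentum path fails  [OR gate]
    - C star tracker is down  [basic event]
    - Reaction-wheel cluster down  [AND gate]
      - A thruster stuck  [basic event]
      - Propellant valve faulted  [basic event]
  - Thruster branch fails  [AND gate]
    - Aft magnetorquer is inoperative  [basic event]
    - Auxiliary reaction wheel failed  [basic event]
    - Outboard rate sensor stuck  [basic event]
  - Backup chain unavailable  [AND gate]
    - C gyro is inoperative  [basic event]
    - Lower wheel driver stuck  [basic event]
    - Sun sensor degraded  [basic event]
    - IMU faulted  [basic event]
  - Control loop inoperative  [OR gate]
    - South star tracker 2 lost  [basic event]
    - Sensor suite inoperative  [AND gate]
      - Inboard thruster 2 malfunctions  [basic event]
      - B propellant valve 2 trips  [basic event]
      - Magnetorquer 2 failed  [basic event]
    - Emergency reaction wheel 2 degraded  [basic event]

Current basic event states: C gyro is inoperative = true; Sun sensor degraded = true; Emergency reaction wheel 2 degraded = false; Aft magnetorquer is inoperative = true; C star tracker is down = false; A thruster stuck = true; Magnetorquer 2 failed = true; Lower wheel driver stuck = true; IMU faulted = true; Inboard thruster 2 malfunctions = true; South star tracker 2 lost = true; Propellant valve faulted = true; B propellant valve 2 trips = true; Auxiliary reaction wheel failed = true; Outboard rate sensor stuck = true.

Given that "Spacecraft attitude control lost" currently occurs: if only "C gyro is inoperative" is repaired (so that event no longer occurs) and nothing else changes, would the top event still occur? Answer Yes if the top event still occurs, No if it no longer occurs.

Counterfactual: set "C gyro is inoperative" to not occurred.
Reaction-wheel cluster down [AND]: A thruster stuck=occurs, Propellant valve faulted=occurs → all inputs occur → occurs.
Momentum path fails [OR]: C star tracker is down=not, Reaction-wheel cluster down=occurs → at least one input occurs → occurs.
Thruster branch fails [AND]: Aft magnetorquer is inoperative=occurs, Auxiliary reaction wheel failed=occurs, Outboard rate sensor stuck=occurs → all inputs occur → occurs.
Backup chain unavailable [AND]: C gyro is inoperative=not, Lower wheel driver stuck=occurs, Sun sensor degraded=occurs, IMU faulted=occurs → not all inputs occur → does not occur.
Sensor suite inoperative [AND]: Inboard thruster 2 malfunctions=occurs, B propellant valve 2 trips=occurs, Magnetorquer 2 failed=occurs → all inputs occur → occurs.
Control loop inoperative [OR]: South star tracker 2 lost=occurs, Sensor suite inoperative=occurs, Emergency reaction wheel 2 degraded=not → at least one input occurs → occurs.
Spacecraft attitude control lost [AND]: Momentum path fails=occurs, Thruster branch fails=occurs, Backup chain unavailable=not, Control loop inoperative=occurs → not all inputs occur → does not occur.

No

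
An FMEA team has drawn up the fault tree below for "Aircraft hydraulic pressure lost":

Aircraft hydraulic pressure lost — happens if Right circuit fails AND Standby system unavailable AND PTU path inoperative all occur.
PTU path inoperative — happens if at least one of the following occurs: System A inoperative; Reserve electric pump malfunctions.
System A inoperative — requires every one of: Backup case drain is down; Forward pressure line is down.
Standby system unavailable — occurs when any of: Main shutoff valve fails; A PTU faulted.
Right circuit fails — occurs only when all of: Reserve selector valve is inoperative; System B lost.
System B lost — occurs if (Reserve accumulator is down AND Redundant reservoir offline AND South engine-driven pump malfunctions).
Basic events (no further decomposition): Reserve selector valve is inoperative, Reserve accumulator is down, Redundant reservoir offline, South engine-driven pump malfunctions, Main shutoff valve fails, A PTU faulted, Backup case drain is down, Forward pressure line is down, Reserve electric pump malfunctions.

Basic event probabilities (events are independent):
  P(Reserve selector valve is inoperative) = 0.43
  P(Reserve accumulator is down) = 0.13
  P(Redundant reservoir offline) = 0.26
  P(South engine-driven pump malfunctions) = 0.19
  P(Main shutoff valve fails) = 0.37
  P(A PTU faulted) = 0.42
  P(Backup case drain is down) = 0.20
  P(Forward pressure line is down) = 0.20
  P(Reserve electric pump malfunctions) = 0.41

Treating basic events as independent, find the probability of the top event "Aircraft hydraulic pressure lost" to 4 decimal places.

0.0008

P(System B lost) [AND] = 0.13 × 0.26 × 0.19 = 0.006422
P(Right circuit fails) [AND] = 0.43 × 0.006422 = 0.002761
P(Standby system unavailable) [OR] = 1 − (1−0.37) × (1−0.42) = 0.634600
P(System A inoperative) [AND] = 0.20 × 0.20 = 0.040000
P(PTU path inoperative) [OR] = 1 − (1−0.040000) × (1−0.41) = 0.433600
P(Aircraft hydraulic pressure lost) [AND] = 0.002761 × 0.634600 × 0.433600 = 0.000760
Rounded to 4 decimal places: P(Aircraft hydraulic pressure lost) ≈ 0.0008.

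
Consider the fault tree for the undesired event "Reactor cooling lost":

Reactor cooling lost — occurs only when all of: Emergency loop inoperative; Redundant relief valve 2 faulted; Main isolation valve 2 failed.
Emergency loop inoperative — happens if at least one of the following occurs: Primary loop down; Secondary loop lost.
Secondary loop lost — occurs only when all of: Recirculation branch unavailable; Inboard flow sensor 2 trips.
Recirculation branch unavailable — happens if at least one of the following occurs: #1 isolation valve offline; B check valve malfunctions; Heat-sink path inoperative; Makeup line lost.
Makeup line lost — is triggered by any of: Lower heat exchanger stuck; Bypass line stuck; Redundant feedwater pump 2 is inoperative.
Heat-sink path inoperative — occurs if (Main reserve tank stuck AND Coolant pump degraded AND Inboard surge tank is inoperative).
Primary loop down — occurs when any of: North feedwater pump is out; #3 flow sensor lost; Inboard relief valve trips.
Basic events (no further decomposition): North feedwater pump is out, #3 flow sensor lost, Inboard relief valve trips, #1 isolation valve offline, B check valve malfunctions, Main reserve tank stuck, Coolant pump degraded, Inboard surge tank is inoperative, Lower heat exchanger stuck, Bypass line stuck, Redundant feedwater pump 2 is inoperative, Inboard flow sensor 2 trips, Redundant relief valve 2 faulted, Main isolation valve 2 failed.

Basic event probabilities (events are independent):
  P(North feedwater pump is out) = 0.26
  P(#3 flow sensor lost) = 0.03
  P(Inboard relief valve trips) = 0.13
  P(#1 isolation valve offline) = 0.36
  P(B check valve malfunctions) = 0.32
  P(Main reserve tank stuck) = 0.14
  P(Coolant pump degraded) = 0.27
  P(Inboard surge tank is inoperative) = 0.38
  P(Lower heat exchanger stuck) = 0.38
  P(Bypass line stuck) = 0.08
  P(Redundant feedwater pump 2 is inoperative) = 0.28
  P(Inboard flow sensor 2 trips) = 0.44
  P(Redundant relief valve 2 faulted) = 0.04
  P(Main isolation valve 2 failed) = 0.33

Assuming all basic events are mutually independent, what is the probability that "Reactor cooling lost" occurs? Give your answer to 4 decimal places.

0.0079

P(Primary loop down) [OR] = 1 − (1−0.26) × (1−0.03) × (1−0.13) = 0.375514
P(Heat-sink path inoperative) [AND] = 0.14 × 0.27 × 0.38 = 0.014364
P(Makeup line lost) [OR] = 1 − (1−0.38) × (1−0.08) × (1−0.28) = 0.589312
P(Recirculation branch unavailable) [OR] = 1 − (1−0.36) × (1−0.32) × (1−0.014364) × (1−0.589312) = 0.823836
P(Secondary loop lost) [AND] = 0.823836 × 0.44 = 0.362488
P(Emergency loop inoperative) [OR] = 1 − (1−0.375514) × (1−0.362488) = 0.601883
P(Reactor cooling lost) [AND] = 0.601883 × 0.04 × 0.33 = 0.007945
Rounded to 4 decimal places: P(Reactor cooling lost) ≈ 0.0079.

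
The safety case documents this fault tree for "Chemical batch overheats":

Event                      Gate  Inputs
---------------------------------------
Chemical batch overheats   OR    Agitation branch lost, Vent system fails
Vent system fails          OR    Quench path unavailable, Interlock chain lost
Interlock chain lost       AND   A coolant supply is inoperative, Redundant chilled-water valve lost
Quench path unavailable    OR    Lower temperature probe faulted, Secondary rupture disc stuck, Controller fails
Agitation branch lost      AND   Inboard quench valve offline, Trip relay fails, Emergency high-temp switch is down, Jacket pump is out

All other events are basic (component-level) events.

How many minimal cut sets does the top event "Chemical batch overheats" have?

5

Agitation branch lost [AND]: one cut set from each child combined → 1 × 1 × 1 × 1 = 1 cut set(s).
Quench path unavailable [OR]: union of children's cut sets → 3 cut set(s).
Interlock chain lost [AND]: one cut set from each child combined → 1 × 1 = 1 cut set(s).
Vent system fails [OR]: union of children's cut sets → 4 cut set(s).
Chemical batch overheats [OR]: union of children's cut sets → 5 cut set(s).
Minimal cut sets: {Emergency high-temp switch is down, Inboard quench valve offline, Jacket pump is out, Trip relay fails}; {Lower temperature probe faulted}; {Secondary rupture disc stuck}; {Controller fails}; {A coolant supply is inoperative, Redundant chilled-water valve lost}.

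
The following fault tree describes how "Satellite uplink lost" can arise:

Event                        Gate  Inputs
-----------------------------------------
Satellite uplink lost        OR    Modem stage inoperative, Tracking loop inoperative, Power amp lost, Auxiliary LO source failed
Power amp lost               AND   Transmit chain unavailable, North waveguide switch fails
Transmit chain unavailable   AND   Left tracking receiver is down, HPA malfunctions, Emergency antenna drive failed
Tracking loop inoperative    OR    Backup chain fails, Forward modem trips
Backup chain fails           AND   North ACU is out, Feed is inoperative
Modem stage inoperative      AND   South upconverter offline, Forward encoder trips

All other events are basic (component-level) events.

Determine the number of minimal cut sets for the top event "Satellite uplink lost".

Modem stage inoperative [AND]: one cut set from each child combined → 1 × 1 = 1 cut set(s).
Backup chain fails [AND]: one cut set from each child combined → 1 × 1 = 1 cut set(s).
Tracking loop inoperative [OR]: union of children's cut sets → 2 cut set(s).
Transmit chain unavailable [AND]: one cut set from each child combined → 1 × 1 × 1 = 1 cut set(s).
Power amp lost [AND]: one cut set from each child combined → 1 × 1 = 1 cut set(s).
Satellite uplink lost [OR]: union of children's cut sets → 5 cut set(s).
Minimal cut sets: {Forward encoder trips, South upconverter offline}; {Feed is inoperative, North ACU is out}; {Forward modem trips}; {Emergency antenna drive failed, HPA malfunctions, Left tracking receiver is down, North waveguide switch fails}; {Auxiliary LO source failed}.

5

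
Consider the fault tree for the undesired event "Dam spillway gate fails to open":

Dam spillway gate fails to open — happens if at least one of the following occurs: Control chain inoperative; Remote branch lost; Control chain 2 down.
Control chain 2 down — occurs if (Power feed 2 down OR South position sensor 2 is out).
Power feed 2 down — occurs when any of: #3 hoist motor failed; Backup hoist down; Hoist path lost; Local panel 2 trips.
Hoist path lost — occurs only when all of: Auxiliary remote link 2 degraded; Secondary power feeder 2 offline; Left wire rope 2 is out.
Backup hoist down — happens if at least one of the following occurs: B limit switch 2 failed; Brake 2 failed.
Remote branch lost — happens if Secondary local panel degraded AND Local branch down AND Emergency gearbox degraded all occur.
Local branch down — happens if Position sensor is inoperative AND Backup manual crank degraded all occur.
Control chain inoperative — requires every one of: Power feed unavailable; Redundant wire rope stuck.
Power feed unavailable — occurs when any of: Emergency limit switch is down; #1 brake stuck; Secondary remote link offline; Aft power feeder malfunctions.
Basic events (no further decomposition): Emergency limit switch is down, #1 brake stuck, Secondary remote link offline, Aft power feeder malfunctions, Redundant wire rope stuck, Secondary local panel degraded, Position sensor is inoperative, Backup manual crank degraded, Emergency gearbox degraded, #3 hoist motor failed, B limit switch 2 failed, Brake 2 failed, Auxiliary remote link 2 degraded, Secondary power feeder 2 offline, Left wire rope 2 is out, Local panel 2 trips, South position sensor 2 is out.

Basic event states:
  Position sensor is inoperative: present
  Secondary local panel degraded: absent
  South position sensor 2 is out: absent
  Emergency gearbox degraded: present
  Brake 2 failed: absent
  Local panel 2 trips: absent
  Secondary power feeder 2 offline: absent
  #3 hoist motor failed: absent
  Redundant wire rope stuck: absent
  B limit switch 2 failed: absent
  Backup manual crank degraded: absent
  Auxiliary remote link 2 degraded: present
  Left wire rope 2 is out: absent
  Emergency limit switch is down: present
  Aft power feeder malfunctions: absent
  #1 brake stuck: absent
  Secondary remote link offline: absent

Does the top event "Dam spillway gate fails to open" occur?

No

Power feed unavailable [OR]: Emergency limit switch is down=occurs, #1 brake stuck=not, Secondary remote link offline=not, Aft power feeder malfunctions=not → at least one input occurs → occurs.
Control chain inoperative [AND]: Power feed unavailable=occurs, Redundant wire rope stuck=not → not all inputs occur → does not occur.
Local branch down [AND]: Position sensor is inoperative=occurs, Backup manual crank degraded=not → not all inputs occur → does not occur.
Remote branch lost [AND]: Secondary local panel degraded=not, Local branch down=not, Emergency gearbox degraded=occurs → not all inputs occur → does not occur.
Backup hoist down [OR]: B limit switch 2 failed=not, Brake 2 failed=not → no input occurs → does not occur.
Hoist path lost [AND]: Auxiliary remote link 2 degraded=occurs, Secondary power feeder 2 offline=not, Left wire rope 2 is out=not → not all inputs occur → does not occur.
Power feed 2 down [OR]: #3 hoist motor failed=not, Backup hoist down=not, Hoist path lost=not, Local panel 2 trips=not → no input occurs → does not occur.
Control chain 2 down [OR]: Power feed 2 down=not, South position sensor 2 is out=not → no input occurs → does not occur.
Dam spillway gate fails to open [OR]: Control chain inoperative=not, Remote branch lost=not, Control chain 2 down=not → no input occurs → does not occur.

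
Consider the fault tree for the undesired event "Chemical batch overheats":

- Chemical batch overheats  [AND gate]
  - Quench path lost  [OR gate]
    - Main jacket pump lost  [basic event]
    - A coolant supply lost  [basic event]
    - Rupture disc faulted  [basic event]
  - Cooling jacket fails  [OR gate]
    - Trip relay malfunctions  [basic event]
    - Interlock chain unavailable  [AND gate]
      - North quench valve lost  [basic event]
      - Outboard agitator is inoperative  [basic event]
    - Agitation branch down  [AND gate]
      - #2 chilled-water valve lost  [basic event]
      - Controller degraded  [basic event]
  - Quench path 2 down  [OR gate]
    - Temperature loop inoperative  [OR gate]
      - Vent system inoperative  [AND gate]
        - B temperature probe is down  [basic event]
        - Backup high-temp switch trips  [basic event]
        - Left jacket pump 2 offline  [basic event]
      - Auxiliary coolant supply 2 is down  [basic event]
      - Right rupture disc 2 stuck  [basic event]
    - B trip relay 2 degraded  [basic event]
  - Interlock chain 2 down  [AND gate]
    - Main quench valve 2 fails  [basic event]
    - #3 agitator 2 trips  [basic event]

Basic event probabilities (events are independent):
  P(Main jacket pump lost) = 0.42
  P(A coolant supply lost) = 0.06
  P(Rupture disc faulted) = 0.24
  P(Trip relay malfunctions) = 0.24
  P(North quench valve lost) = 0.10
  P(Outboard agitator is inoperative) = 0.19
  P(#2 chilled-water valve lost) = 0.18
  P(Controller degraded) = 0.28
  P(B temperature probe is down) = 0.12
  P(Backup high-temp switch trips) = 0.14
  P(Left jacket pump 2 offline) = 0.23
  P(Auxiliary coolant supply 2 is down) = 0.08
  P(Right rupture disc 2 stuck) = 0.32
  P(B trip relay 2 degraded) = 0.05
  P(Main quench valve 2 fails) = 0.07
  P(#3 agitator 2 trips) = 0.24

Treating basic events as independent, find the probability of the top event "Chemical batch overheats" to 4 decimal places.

0.0012

P(Quench path lost) [OR] = 1 − (1−0.42) × (1−0.06) × (1−0.24) = 0.585648
P(Interlock chain unavailable) [AND] = 0.10 × 0.19 = 0.019000
P(Agitation branch down) [AND] = 0.18 × 0.28 = 0.050400
P(Cooling jacket fails) [OR] = 1 − (1−0.24) × (1−0.019000) × (1−0.050400) = 0.292016
P(Vent system inoperative) [AND] = 0.12 × 0.14 × 0.23 = 0.003864
P(Temperature loop inoperative) [OR] = 1 − (1−0.003864) × (1−0.08) × (1−0.32) = 0.376817
P(Quench path 2 down) [OR] = 1 − (1−0.376817) × (1−0.05) = 0.407976
P(Interlock chain 2 down) [AND] = 0.07 × 0.24 = 0.016800
P(Chemical batch overheats) [AND] = 0.585648 × 0.292016 × 0.407976 × 0.016800 = 0.001172
Rounded to 4 decimal places: P(Chemical batch overheats) ≈ 0.0012.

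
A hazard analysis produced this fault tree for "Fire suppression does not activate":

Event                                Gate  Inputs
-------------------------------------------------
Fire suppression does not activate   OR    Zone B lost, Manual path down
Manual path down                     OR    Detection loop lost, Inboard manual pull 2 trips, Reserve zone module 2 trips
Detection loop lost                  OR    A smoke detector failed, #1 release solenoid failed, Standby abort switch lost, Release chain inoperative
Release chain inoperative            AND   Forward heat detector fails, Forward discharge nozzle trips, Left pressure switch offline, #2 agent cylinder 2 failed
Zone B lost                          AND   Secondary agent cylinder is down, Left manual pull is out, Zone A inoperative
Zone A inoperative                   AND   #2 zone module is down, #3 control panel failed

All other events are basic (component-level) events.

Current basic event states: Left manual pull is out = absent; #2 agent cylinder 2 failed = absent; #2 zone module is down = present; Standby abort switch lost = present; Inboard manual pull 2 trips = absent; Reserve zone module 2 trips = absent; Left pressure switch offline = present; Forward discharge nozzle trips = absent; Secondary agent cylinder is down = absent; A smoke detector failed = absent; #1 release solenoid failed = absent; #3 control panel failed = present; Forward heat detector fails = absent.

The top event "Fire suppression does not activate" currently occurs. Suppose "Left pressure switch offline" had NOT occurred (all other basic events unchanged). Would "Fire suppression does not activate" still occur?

Counterfactual: set "Left pressure switch offline" to not occurred.
Zone A inoperative [AND]: #2 zone module is down=occurs, #3 control panel failed=occurs → all inputs occur → occurs.
Zone B lost [AND]: Secondary agent cylinder is down=not, Left manual pull is out=not, Zone A inoperative=occurs → not all inputs occur → does not occur.
Release chain inoperative [AND]: Forward heat detector fails=not, Forward discharge nozzle trips=not, Left pressure switch offline=not, #2 agent cylinder 2 failed=not → not all inputs occur → does not occur.
Detection loop lost [OR]: A smoke detector failed=not, #1 release solenoid failed=not, Standby abort switch lost=occurs, Release chain inoperative=not → at least one input occurs → occurs.
Manual path down [OR]: Detection loop lost=occurs, Inboard manual pull 2 trips=not, Reserve zone module 2 trips=not → at least one input occurs → occurs.
Fire suppression does not activate [OR]: Zone B lost=not, Manual path down=occurs → at least one input occurs → occurs.

Yes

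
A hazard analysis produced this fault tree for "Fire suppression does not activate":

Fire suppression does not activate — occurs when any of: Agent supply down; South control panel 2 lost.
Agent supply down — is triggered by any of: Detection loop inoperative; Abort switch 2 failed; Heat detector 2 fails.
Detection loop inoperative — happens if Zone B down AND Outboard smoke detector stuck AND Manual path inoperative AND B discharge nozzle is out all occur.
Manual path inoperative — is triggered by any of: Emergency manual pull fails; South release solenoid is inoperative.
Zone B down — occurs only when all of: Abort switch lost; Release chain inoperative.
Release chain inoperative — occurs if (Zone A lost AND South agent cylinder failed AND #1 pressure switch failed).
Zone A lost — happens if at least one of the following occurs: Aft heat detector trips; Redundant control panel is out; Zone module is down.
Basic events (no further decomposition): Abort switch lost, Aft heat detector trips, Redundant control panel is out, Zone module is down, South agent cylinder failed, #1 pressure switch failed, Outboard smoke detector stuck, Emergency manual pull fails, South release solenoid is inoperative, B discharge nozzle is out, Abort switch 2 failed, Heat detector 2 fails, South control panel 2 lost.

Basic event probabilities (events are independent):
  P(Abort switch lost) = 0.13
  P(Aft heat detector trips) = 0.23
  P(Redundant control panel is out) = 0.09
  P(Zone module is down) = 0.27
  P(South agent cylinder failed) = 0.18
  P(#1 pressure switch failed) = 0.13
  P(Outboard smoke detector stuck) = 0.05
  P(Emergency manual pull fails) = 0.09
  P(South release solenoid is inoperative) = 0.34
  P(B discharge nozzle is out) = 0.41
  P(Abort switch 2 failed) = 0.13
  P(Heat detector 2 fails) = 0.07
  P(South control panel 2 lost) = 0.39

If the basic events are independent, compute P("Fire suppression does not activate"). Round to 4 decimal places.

0.5065

P(Zone A lost) [OR] = 1 − (1−0.23) × (1−0.09) × (1−0.27) = 0.488489
P(Release chain inoperative) [AND] = 0.488489 × 0.18 × 0.13 = 0.011431
P(Zone B down) [AND] = 0.13 × 0.011431 = 0.001486
P(Manual path inoperative) [OR] = 1 − (1−0.09) × (1−0.34) = 0.399400
P(Detection loop inoperative) [AND] = 0.001486 × 0.05 × 0.399400 × 0.41 = 0.000012
P(Agent supply down) [OR] = 1 − (1−0.000012) × (1−0.13) × (1−0.07) = 0.190910
P(Fire suppression does not activate) [OR] = 1 − (1−0.190910) × (1−0.39) = 0.506455
Rounded to 4 decimal places: P(Fire suppression does not activate) ≈ 0.5065.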